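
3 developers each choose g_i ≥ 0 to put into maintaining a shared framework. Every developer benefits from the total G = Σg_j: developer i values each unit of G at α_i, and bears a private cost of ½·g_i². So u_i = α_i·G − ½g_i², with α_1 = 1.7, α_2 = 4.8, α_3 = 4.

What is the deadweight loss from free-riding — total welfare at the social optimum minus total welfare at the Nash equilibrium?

Developer i's FOC: ∂u_i/∂g_i = α_i − g_i = 0, so g_i* = α_i.
NE contributions = (1.7, 4.8, 4); G = 10.5.
W^NE = (Σα)·G − ½Σα_i² = 10.5² − ½·41.93 = 89.285.
Planner sets g_i = Σα_j = 10.5 for every i, so G^SO = 3·10.5 = 31.5.
W^SO = (Σα)·G^SO − ½·3·(Σα)² = (3/2)·10.5² = 165.375.
Deadweight loss = W^SO − W^NE = 76.09.

76.09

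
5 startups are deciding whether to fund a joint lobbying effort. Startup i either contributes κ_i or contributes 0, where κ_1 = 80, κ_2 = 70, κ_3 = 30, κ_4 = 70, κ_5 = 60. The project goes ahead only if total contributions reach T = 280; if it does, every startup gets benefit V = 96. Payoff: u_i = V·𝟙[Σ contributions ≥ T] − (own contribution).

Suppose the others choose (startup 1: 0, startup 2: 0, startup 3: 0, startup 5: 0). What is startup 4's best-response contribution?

Others' total = 0. Even contributing 70 gives 70 < 280: no benefit either way.
Best response: 0.

0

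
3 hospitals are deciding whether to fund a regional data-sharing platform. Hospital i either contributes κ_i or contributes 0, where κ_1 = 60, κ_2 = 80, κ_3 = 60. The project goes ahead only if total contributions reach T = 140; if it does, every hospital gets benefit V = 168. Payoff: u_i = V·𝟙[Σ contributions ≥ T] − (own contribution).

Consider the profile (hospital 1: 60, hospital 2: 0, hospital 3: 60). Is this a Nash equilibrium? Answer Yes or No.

No

Total = 120 < 140: not provided.
Hospital 1 (pledges 60, payoff -60): dropping to 0 → total 60, payoff 0. Profitable deviation.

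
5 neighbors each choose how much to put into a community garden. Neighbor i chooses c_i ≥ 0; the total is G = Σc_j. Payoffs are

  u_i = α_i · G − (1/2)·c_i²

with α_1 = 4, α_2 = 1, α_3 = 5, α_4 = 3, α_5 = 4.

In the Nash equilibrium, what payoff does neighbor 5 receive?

60

Neighbor i's FOC: ∂u_i/∂c_i = α_i − c_i = 0, so c_i* = α_i.
NE contributions = (4, 1, 5, 3, 4); G = 17.
u_5 = α_5·G − ½·(c_5)² = 4·17 − ½·4² = 60.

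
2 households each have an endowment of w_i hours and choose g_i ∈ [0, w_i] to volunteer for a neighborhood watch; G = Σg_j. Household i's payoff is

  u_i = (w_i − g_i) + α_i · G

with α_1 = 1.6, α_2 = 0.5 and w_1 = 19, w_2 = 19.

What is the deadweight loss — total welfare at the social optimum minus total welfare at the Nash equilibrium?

20.9

∂u_i/∂g_i = α_i − 1, so household i contributes w_i if α_i > 1, else 0.
α_i > 1 for i ∈ {1}; NE contributions (19, 0), G = 19.
W^NE = Σw_i − G^NE + (Σα_i)·G^NE = 38 + 1.1·19 = 58.9.
Planner: ∂(Σu_j)/∂g_i = Σα_j − 1 = 1.1 > 0, so everyone contributes w_i; G^SO = 38, W^SO = 38 + 1.1·38 = 79.8.
Deadweight loss = 20.9.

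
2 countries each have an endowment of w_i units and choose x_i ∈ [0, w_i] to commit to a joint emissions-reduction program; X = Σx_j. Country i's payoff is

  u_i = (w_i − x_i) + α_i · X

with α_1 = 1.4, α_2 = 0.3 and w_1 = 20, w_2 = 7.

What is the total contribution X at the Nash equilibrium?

20

∂u_i/∂x_i = α_i − 1, so country i contributes w_i if α_i > 1, else 0.
α_i > 1 for i ∈ {1}; NE contributions (20, 0), X = 20.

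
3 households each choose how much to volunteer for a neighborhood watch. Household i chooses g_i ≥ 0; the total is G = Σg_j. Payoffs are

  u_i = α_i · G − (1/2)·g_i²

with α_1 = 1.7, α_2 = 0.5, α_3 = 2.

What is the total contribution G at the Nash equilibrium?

4.2

Household i's FOC: ∂u_i/∂g_i = α_i − g_i = 0, so g_i* = α_i.
NE contributions = (1.7, 0.5, 2); G = 4.2.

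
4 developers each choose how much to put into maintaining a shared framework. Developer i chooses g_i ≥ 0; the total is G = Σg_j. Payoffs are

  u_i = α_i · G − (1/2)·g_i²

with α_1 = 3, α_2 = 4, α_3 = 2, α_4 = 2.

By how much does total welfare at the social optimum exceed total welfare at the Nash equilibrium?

137.5

Developer i's FOC: ∂u_i/∂g_i = α_i − g_i = 0, so g_i* = α_i.
NE contributions = (3, 4, 2, 2); G = 11.
W^NE = (Σα)·G − ½Σα_i² = 11² − ½·33 = 104.5.
Planner sets g_i = Σα_j = 11 for every i, so G^SO = 4·11 = 44.
W^SO = (Σα)·G^SO − ½·4·(Σα)² = (4/2)·11² = 242.
Deadweight loss = W^SO − W^NE = 137.5.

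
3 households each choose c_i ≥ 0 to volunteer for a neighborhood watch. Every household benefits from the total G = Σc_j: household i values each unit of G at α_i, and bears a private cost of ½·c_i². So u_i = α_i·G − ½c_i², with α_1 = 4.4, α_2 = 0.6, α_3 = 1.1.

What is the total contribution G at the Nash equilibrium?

Household i's FOC: ∂u_i/∂c_i = α_i − c_i = 0, so c_i* = α_i.
NE contributions = (4.4, 0.6, 1.1); G = 6.1.

6.1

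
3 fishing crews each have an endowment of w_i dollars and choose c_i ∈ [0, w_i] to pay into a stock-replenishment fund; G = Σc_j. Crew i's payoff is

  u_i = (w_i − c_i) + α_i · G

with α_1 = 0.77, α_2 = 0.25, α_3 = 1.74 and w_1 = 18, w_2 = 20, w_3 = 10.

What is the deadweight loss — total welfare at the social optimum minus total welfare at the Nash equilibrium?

66.88

∂u_i/∂c_i = α_i − 1, so crew i contributes w_i if α_i > 1, else 0.
α_i > 1 for i ∈ {3}; NE contributions (0, 0, 10), G = 10.
W^NE = Σw_i − G^NE + (Σα_i)·G^NE = 48 + 1.76·10 = 65.6.
Planner: ∂(Σu_j)/∂c_i = Σα_j − 1 = 1.76 > 0, so everyone contributes w_i; G^SO = 48, W^SO = 48 + 1.76·48 = 132.48.
Deadweight loss = 66.88.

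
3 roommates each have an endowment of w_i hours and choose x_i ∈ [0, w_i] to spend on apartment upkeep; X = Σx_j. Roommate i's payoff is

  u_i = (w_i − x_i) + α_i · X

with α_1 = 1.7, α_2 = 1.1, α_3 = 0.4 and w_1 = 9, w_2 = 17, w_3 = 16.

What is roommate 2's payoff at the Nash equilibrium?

28.6

∂u_i/∂x_i = α_i − 1, so roommate i contributes w_i if α_i > 1, else 0.
α_i > 1 for i ∈ {1, 2}; NE contributions (9, 17, 0), X = 26.
u_2 = (17 − 17) + 1.1·26 = 28.6.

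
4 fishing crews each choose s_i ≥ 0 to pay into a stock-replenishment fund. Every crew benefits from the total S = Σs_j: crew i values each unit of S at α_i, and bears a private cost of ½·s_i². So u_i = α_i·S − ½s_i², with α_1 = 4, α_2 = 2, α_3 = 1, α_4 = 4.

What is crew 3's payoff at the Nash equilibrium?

Crew i's FOC: ∂u_i/∂s_i = α_i − s_i = 0, so s_i* = α_i.
NE contributions = (4, 2, 1, 4); S = 11.
u_3 = α_3·S − ½·(s_3)² = 1·11 − ½·1² = 10.5.

10.5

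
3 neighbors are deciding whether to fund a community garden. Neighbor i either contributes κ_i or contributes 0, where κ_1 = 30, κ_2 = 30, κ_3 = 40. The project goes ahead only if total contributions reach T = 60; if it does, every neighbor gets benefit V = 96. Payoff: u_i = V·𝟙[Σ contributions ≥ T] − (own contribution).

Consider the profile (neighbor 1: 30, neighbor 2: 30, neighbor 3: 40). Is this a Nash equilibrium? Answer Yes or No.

Total = 100 ≥ 60: provided.
Neighbor 1 (pledges 30, payoff 66): dropping to 0 → total 70, payoff 96. Profitable deviation.

No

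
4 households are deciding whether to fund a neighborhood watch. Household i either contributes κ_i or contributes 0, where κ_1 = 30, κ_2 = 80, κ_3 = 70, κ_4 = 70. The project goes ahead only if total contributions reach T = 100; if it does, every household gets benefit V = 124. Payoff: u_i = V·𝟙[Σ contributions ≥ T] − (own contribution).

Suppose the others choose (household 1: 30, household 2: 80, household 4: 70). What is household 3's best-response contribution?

Others' total = 180 ≥ 100; contributing adds cost 70 for no extra benefit.
Best response: 0.

0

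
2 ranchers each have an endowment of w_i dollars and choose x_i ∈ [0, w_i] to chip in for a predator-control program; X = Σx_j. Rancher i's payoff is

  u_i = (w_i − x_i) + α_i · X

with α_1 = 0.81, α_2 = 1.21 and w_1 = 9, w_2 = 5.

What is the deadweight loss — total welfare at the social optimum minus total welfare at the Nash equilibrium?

9.18

∂u_i/∂x_i = α_i − 1, so rancher i contributes w_i if α_i > 1, else 0.
α_i > 1 for i ∈ {2}; NE contributions (0, 5), X = 5.
W^NE = Σw_i − X^NE + (Σα_i)·X^NE = 14 + 1.02·5 = 19.1.
Planner: ∂(Σu_j)/∂x_i = Σα_j − 1 = 1.02 > 0, so everyone contributes w_i; X^SO = 14, W^SO = 14 + 1.02·14 = 28.28.
Deadweight loss = 9.18.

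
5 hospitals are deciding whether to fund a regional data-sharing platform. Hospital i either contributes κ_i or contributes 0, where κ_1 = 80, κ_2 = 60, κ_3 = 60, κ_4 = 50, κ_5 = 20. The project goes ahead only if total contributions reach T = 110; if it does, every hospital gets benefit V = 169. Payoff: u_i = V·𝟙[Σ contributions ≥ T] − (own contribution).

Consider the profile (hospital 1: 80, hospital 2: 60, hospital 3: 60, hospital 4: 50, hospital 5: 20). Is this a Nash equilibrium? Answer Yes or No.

Total = 270 ≥ 110: provided.
Hospital 1 (pledges 80, payoff 89): dropping to 0 → total 190, payoff 169. Profitable deviation.

No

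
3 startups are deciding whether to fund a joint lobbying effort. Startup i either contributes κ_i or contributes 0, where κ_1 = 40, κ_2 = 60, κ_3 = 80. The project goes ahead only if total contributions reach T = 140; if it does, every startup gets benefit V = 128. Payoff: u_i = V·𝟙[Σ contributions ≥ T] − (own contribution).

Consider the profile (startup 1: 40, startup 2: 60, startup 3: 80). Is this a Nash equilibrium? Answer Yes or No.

No

Total = 180 ≥ 140: provided.
Startup 1 (pledges 40, payoff 88): dropping to 0 → total 140, payoff 128. Profitable deviation.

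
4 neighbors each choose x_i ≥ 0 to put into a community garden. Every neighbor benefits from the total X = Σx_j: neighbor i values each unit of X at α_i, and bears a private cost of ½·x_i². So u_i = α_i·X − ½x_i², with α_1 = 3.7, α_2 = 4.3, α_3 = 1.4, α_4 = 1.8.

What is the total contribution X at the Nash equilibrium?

11.2

Neighbor i's FOC: ∂u_i/∂x_i = α_i − x_i = 0, so x_i* = α_i.
NE contributions = (3.7, 4.3, 1.4, 1.8); X = 11.2.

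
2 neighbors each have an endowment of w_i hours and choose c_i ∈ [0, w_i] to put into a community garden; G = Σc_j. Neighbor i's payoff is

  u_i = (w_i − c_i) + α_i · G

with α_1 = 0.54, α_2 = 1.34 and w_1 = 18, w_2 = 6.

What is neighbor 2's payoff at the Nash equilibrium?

∂u_i/∂c_i = α_i − 1, so neighbor i contributes w_i if α_i > 1, else 0.
α_i > 1 for i ∈ {2}; NE contributions (0, 6), G = 6.
u_2 = (6 − 6) + 1.34·6 = 8.04.

8.04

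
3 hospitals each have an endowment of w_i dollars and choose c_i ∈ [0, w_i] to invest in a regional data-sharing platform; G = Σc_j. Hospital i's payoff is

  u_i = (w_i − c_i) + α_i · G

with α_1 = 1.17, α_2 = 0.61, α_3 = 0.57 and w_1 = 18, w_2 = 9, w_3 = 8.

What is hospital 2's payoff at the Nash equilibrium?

19.98

∂u_i/∂c_i = α_i − 1, so hospital i contributes w_i if α_i > 1, else 0.
α_i > 1 for i ∈ {1}; NE contributions (18, 0, 0), G = 18.
u_2 = (9 − 0) + 0.61·18 = 19.98.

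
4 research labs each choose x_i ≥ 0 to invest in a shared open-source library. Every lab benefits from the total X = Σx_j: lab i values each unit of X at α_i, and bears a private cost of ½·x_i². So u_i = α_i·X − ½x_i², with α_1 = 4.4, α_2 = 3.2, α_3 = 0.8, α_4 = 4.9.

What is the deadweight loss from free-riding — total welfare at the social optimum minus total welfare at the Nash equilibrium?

204.015

Lab i's FOC: ∂u_i/∂x_i = α_i − x_i = 0, so x_i* = α_i.
NE contributions = (4.4, 3.2, 0.8, 4.9); X = 13.3.
W^NE = (Σα)·X − ½Σα_i² = 13.3² − ½·54.25 = 149.765.
Planner sets x_i = Σα_j = 13.3 for every i, so X^SO = 4·13.3 = 53.2.
W^SO = (Σα)·X^SO − ½·4·(Σα)² = (4/2)·13.3² = 353.78.
Deadweight loss = W^SO − W^NE = 204.015.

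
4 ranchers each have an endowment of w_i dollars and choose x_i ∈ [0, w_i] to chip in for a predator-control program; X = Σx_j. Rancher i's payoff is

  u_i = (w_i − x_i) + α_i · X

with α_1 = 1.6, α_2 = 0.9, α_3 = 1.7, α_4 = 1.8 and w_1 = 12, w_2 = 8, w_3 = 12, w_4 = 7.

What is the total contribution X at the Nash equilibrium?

∂u_i/∂x_i = α_i − 1, so rancher i contributes w_i if α_i > 1, else 0.
α_i > 1 for i ∈ {1, 3, 4}; NE contributions (12, 0, 12, 7), X = 31.

31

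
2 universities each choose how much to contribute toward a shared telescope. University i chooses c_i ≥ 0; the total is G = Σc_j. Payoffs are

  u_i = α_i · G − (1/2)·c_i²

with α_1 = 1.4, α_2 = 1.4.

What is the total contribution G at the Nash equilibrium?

2.8

University i's FOC: ∂u_i/∂c_i = α_i − c_i = 0, so c_i* = α_i.
NE contributions = (1.4, 1.4); G = 2.8.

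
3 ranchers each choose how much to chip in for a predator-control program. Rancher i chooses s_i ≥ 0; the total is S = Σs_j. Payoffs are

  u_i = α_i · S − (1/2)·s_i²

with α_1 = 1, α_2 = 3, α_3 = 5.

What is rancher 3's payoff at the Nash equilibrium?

Rancher i's FOC: ∂u_i/∂s_i = α_i − s_i = 0, so s_i* = α_i.
NE contributions = (1, 3, 5); S = 9.
u_3 = α_3·S − ½·(s_3)² = 5·9 − ½·5² = 32.5.

32.5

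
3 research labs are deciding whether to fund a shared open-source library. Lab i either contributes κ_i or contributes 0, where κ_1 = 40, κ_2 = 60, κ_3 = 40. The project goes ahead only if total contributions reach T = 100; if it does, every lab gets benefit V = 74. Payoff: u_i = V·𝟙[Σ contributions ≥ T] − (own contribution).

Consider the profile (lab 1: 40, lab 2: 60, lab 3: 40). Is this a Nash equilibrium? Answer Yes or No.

Total = 140 ≥ 100: provided.
Lab 1 (pledges 40, payoff 34): dropping to 0 → total 100, payoff 74. Profitable deviation.

No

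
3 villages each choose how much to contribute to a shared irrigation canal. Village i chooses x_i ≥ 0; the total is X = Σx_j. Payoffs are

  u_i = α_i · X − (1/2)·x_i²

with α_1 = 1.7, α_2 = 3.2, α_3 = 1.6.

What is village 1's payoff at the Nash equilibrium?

Village i's FOC: ∂u_i/∂x_i = α_i − x_i = 0, so x_i* = α_i.
NE contributions = (1.7, 3.2, 1.6); X = 6.5.
u_1 = α_1·X − ½·(x_1)² = 1.7·6.5 − ½·1.7² = 9.605.

9.605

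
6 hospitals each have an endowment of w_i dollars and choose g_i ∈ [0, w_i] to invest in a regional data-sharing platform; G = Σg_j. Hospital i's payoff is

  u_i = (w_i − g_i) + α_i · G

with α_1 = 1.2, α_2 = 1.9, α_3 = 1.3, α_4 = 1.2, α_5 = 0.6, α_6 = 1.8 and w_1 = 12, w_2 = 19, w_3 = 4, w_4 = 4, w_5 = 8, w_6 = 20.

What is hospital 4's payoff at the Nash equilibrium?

∂u_i/∂g_i = α_i − 1, so hospital i contributes w_i if α_i > 1, else 0.
α_i > 1 for i ∈ {1, 2, 3, 4, 6}; NE contributions (12, 19, 4, 4, 0, 20), G = 59.
u_4 = (4 − 4) + 1.2·59 = 70.8.

70.8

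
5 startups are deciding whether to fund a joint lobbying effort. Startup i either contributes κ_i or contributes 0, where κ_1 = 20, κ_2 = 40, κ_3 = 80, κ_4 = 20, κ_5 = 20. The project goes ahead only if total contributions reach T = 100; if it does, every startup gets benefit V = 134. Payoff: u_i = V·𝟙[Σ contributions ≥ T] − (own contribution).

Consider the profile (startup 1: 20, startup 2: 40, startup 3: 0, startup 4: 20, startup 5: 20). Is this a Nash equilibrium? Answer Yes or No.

Yes

Total = 100 ≥ 100: provided.
Startup 1 (pledges 20, payoff 114): dropping to 0 → total 80, payoff 0. No gain.
Startup 2 (pledges 40, payoff 94): dropping to 0 → total 60, payoff 0. No gain.
Startup 3 (pledges 0, payoff 134): pledging 80 → total 180, payoff 54. No gain.
Startup 4 (pledges 20, payoff 114): dropping to 0 → total 80, payoff 0. No gain.
Startup 5 (pledges 20, payoff 114): dropping to 0 → total 80, payoff 0. No gain.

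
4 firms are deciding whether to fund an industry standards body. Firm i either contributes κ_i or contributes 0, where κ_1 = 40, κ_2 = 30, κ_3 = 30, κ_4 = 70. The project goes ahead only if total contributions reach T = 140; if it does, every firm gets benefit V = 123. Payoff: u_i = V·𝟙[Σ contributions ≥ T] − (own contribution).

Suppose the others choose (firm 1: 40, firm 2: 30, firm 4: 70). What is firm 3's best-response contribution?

0

Others' total = 140 ≥ 140; contributing adds cost 30 for no extra benefit.
Best response: 0.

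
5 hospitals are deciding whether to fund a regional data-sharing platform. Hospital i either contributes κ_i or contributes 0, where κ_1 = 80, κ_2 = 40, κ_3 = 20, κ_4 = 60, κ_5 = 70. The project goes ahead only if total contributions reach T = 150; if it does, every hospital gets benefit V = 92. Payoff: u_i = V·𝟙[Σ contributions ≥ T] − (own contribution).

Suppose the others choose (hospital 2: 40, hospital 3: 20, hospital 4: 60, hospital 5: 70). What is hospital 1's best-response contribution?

0

Others' total = 190 ≥ 150; contributing adds cost 80 for no extra benefit.
Best response: 0.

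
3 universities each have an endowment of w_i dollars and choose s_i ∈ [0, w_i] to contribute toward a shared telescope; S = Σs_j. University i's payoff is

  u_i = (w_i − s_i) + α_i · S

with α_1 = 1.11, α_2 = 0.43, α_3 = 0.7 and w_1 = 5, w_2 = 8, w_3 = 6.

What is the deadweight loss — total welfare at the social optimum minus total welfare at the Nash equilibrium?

17.36

∂u_i/∂s_i = α_i − 1, so university i contributes w_i if α_i > 1, else 0.
α_i > 1 for i ∈ {1}; NE contributions (5, 0, 0), S = 5.
W^NE = Σw_i − S^NE + (Σα_i)·S^NE = 19 + 1.24·5 = 25.2.
Planner: ∂(Σu_j)/∂s_i = Σα_j − 1 = 1.24 > 0, so everyone contributes w_i; S^SO = 19, W^SO = 19 + 1.24·19 = 42.56.
Deadweight loss = 17.36.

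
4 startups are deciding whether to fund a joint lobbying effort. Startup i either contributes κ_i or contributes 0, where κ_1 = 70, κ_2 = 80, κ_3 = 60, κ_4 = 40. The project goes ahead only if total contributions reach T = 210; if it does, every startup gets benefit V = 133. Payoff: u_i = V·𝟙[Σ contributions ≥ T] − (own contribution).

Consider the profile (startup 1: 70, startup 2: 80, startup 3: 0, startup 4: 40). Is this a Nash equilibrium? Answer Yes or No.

Total = 190 < 210: not provided.
Startup 1 (pledges 70, payoff -70): dropping to 0 → total 120, payoff 0. Profitable deviation.

No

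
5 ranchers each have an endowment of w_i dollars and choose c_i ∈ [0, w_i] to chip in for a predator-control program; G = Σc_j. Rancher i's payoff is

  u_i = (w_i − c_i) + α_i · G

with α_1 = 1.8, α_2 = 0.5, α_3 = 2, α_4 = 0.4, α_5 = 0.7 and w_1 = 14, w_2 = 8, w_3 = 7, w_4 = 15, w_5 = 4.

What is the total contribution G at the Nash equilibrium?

∂u_i/∂c_i = α_i − 1, so rancher i contributes w_i if α_i > 1, else 0.
α_i > 1 for i ∈ {1, 3}; NE contributions (14, 0, 7, 0, 0), G = 21.

21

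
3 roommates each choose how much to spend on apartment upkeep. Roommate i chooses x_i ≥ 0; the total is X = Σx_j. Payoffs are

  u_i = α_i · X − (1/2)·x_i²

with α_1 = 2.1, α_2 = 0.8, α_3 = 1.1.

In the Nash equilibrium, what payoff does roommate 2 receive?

2.88

Roommate i's FOC: ∂u_i/∂x_i = α_i − x_i = 0, so x_i* = α_i.
NE contributions = (2.1, 0.8, 1.1); X = 4.
u_2 = α_2·X − ½·(x_2)² = 0.8·4 − ½·0.8² = 2.88.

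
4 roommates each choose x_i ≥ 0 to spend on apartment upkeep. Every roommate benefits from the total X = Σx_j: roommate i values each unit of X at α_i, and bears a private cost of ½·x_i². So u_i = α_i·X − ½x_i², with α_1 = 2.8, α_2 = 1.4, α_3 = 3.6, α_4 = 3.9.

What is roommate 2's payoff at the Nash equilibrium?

Roommate i's FOC: ∂u_i/∂x_i = α_i − x_i = 0, so x_i* = α_i.
NE contributions = (2.8, 1.4, 3.6, 3.9); X = 11.7.
u_2 = α_2·X − ½·(x_2)² = 1.4·11.7 − ½·1.4² = 15.4.

15.4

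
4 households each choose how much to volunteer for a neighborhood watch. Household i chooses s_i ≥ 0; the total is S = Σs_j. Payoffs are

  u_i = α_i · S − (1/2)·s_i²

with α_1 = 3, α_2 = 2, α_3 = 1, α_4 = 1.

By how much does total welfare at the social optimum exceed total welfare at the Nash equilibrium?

Household i's FOC: ∂u_i/∂s_i = α_i − s_i = 0, so s_i* = α_i.
NE contributions = (3, 2, 1, 1); S = 7.
W^NE = (Σα)·S − ½Σα_i² = 7² − ½·15 = 41.5.
Planner sets s_i = Σα_j = 7 for every i, so S^SO = 4·7 = 28.
W^SO = (Σα)·S^SO − ½·4·(Σα)² = (4/2)·7² = 98.
Deadweight loss = W^SO − W^NE = 56.5.

56.5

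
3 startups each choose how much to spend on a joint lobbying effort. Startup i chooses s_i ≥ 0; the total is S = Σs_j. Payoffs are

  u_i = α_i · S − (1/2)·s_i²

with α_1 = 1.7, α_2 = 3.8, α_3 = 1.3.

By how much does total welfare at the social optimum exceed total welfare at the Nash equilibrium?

Startup i's FOC: ∂u_i/∂s_i = α_i − s_i = 0, so s_i* = α_i.
NE contributions = (1.7, 3.8, 1.3); S = 6.8.
W^NE = (Σα)·S − ½Σα_i² = 6.8² − ½·19.02 = 36.73.
Planner sets s_i = Σα_j = 6.8 for every i, so S^SO = 3·6.8 = 20.4.
W^SO = (Σα)·S^SO − ½·3·(Σα)² = (3/2)·6.8² = 69.36.
Deadweight loss = W^SO − W^NE = 32.63.

32.63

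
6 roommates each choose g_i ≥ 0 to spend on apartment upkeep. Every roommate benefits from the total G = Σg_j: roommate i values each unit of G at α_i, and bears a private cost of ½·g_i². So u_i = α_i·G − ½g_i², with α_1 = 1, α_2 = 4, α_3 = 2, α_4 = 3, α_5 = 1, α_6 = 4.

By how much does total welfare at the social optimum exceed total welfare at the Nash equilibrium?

Roommate i's FOC: ∂u_i/∂g_i = α_i − g_i = 0, so g_i* = α_i.
NE contributions = (1, 4, 2, 3, 1, 4); G = 15.
W^NE = (Σα)·G − ½Σα_i² = 15² − ½·47 = 201.5.
Planner sets g_i = Σα_j = 15 for every i, so G^SO = 6·15 = 90.
W^SO = (Σα)·G^SO − ½·6·(Σα)² = (6/2)·15² = 675.
Deadweight loss = W^SO − W^NE = 473.5.

473.5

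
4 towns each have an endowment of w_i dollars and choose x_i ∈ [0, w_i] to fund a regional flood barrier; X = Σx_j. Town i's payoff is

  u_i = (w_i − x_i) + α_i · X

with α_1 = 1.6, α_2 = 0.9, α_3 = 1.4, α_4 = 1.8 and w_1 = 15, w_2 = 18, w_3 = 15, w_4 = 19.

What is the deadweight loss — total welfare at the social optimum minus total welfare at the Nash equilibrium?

∂u_i/∂x_i = α_i − 1, so town i contributes w_i if α_i > 1, else 0.
α_i > 1 for i ∈ {1, 3, 4}; NE contributions (15, 0, 15, 19), X = 49.
W^NE = Σw_i − X^NE + (Σα_i)·X^NE = 67 + 4.7·49 = 297.3.
Planner: ∂(Σu_j)/∂x_i = Σα_j − 1 = 4.7 > 0, so everyone contributes w_i; X^SO = 67, W^SO = 67 + 4.7·67 = 381.9.
Deadweight loss = 84.6.

84.6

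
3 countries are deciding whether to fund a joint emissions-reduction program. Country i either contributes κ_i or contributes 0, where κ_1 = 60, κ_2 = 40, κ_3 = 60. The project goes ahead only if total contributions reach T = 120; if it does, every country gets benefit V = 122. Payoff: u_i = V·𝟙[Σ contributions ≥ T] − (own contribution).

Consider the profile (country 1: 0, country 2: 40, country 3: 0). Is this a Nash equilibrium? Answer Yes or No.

No

Total = 40 < 120: not provided.
Country 1 (pledges 0, payoff 0): pledging 60 → total 100, payoff -60. No gain.
Country 2 (pledges 40, payoff -40): dropping to 0 → total 0, payoff 0. Profitable deviation.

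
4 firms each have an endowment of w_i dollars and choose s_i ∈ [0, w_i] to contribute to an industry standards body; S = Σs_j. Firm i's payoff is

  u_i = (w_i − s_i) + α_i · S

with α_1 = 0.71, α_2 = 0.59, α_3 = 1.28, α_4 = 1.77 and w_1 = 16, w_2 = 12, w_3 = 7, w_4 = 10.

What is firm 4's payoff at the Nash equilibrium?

∂u_i/∂s_i = α_i − 1, so firm i contributes w_i if α_i > 1, else 0.
α_i > 1 for i ∈ {3, 4}; NE contributions (0, 0, 7, 10), S = 17.
u_4 = (10 − 10) + 1.77·17 = 30.09.

30.09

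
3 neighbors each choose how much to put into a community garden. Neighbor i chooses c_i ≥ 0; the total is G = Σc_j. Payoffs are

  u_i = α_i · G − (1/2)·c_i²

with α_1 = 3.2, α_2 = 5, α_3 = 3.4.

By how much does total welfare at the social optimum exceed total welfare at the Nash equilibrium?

90.68

Neighbor i's FOC: ∂u_i/∂c_i = α_i − c_i = 0, so c_i* = α_i.
NE contributions = (3.2, 5, 3.4); G = 11.6.
W^NE = (Σα)·G − ½Σα_i² = 11.6² − ½·46.8 = 111.16.
Planner sets c_i = Σα_j = 11.6 for every i, so G^SO = 3·11.6 = 34.8.
W^SO = (Σα)·G^SO − ½·3·(Σα)² = (3/2)·11.6² = 201.84.
Deadweight loss = W^SO − W^NE = 90.68.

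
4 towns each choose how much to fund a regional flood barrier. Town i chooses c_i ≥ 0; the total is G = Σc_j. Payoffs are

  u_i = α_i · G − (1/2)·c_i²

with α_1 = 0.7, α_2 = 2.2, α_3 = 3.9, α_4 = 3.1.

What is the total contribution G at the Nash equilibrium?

Town i's FOC: ∂u_i/∂c_i = α_i − c_i = 0, so c_i* = α_i.
NE contributions = (0.7, 2.2, 3.9, 3.1); G = 9.9.

9.9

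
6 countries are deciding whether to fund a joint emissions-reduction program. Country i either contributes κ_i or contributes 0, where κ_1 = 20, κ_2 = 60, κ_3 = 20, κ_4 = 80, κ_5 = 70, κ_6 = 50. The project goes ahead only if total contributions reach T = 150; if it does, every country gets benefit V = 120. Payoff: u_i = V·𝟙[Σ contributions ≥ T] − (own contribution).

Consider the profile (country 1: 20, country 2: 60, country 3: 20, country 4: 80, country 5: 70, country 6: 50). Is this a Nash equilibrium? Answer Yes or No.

Total = 300 ≥ 150: provided.
Country 1 (pledges 20, payoff 100): dropping to 0 → total 280, payoff 120. Profitable deviation.

No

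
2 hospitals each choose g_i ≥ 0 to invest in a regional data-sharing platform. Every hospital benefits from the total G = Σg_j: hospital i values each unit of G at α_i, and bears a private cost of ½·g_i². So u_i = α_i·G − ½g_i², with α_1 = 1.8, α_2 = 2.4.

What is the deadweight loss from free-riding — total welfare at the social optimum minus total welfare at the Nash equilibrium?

4.5

Hospital i's FOC: ∂u_i/∂g_i = α_i − g_i = 0, so g_i* = α_i.
NE contributions = (1.8, 2.4); G = 4.2.
W^NE = (Σα)·G − ½Σα_i² = 4.2² − ½·9 = 13.14.
Planner sets g_i = Σα_j = 4.2 for every i, so G^SO = 2·4.2 = 8.4.
W^SO = (Σα)·G^SO − ½·2·(Σα)² = (2/2)·4.2² = 17.64.
Deadweight loss = W^SO − W^NE = 4.5.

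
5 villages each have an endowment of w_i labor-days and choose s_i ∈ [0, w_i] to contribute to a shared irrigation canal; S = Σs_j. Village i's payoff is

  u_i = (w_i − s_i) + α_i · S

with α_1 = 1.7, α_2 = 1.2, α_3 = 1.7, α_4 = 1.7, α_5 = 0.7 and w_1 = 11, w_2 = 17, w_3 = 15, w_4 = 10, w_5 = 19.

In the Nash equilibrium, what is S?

∂u_i/∂s_i = α_i − 1, so village i contributes w_i if α_i > 1, else 0.
α_i > 1 for i ∈ {1, 2, 3, 4}; NE contributions (11, 17, 15, 10, 0), S = 53.

53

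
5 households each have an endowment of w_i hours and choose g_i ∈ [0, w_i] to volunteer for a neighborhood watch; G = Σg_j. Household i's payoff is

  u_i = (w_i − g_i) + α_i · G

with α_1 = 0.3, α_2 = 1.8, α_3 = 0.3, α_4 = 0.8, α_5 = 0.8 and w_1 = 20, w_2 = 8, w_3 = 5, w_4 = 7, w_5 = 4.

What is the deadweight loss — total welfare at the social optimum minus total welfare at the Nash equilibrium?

108

∂u_i/∂g_i = α_i − 1, so household i contributes w_i if α_i > 1, else 0.
α_i > 1 for i ∈ {2}; NE contributions (0, 8, 0, 0, 0), G = 8.
W^NE = Σw_i − G^NE + (Σα_i)·G^NE = 44 + 3·8 = 68.
Planner: ∂(Σu_j)/∂g_i = Σα_j − 1 = 3 > 0, so everyone contributes w_i; G^SO = 44, W^SO = 44 + 3·44 = 176.
Deadweight loss = 108.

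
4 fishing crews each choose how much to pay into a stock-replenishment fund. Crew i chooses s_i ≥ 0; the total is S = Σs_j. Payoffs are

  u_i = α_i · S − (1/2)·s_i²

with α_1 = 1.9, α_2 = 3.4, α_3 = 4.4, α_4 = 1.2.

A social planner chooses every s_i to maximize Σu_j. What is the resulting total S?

43.6

Planner FOC: ∂(Σu_j)/∂s_i = (Σα_j) − s_i = 0, so s_i^SO = Σα_j = 10.9 for every i; S^SO = 43.6.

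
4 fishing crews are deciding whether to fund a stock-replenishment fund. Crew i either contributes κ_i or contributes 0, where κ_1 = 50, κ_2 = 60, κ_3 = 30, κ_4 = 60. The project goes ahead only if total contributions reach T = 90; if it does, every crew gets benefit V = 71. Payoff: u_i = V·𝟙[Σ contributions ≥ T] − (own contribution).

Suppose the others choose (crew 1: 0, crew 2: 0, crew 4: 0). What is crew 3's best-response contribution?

Others' total = 0. Even contributing 30 gives 30 < 90: no benefit either way.
Best response: 0.

0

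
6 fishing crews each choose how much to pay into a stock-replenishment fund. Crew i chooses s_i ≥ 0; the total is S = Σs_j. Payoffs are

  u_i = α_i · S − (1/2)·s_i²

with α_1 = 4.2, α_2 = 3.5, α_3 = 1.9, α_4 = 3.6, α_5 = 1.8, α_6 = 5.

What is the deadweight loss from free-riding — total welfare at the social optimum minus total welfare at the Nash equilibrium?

Crew i's FOC: ∂u_i/∂s_i = α_i − s_i = 0, so s_i* = α_i.
NE contributions = (4.2, 3.5, 1.9, 3.6, 1.8, 5); S = 20.
W^NE = (Σα)·S − ½Σα_i² = 20² − ½·74.7 = 362.65.
Planner sets s_i = Σα_j = 20 for every i, so S^SO = 6·20 = 120.
W^SO = (Σα)·S^SO − ½·6·(Σα)² = (6/2)·20² = 1200.
Deadweight loss = W^SO − W^NE = 837.35.

837.35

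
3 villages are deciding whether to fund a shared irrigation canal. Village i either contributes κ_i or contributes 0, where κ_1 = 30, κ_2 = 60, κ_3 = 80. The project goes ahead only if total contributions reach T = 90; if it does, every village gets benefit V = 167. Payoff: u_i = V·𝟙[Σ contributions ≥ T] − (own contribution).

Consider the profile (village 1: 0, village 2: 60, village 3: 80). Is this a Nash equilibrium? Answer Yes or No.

Total = 140 ≥ 90: provided.
Village 1 (pledges 0, payoff 167): pledging 30 → total 170, payoff 137. No gain.
Village 2 (pledges 60, payoff 107): dropping to 0 → total 80, payoff 0. No gain.
Village 3 (pledges 80, payoff 87): dropping to 0 → total 60, payoff 0. No gain.

Yes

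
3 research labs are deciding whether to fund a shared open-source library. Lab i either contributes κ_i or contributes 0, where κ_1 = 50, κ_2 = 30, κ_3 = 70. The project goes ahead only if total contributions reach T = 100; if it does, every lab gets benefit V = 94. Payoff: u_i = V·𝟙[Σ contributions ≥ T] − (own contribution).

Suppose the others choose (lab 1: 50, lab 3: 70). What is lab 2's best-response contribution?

0

Others' total = 120 ≥ 100; contributing adds cost 30 for no extra benefit.
Best response: 0.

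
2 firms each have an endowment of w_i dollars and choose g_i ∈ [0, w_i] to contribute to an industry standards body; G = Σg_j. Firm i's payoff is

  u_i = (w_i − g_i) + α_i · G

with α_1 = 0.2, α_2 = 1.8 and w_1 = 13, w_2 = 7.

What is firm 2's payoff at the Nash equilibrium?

12.6

∂u_i/∂g_i = α_i − 1, so firm i contributes w_i if α_i > 1, else 0.
α_i > 1 for i ∈ {2}; NE contributions (0, 7), G = 7.
u_2 = (7 − 7) + 1.8·7 = 12.6.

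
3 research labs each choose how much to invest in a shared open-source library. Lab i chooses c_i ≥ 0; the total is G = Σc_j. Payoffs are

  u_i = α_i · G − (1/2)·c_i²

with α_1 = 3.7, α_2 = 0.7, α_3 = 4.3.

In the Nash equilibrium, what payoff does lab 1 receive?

25.345

Lab i's FOC: ∂u_i/∂c_i = α_i − c_i = 0, so c_i* = α_i.
NE contributions = (3.7, 0.7, 4.3); G = 8.7.
u_1 = α_1·G − ½·(c_1)² = 3.7·8.7 − ½·3.7² = 25.345.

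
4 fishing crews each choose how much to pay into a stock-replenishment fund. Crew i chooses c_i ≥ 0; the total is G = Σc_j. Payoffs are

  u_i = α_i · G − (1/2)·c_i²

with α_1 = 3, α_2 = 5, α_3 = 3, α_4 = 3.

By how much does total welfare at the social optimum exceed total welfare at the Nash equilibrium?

Crew i's FOC: ∂u_i/∂c_i = α_i − c_i = 0, so c_i* = α_i.
NE contributions = (3, 5, 3, 3); G = 14.
W^NE = (Σα)·G − ½Σα_i² = 14² − ½·52 = 170.
Planner sets c_i = Σα_j = 14 for every i, so G^SO = 4·14 = 56.
W^SO = (Σα)·G^SO − ½·4·(Σα)² = (4/2)·14² = 392.
Deadweight loss = W^SO − W^NE = 222.

222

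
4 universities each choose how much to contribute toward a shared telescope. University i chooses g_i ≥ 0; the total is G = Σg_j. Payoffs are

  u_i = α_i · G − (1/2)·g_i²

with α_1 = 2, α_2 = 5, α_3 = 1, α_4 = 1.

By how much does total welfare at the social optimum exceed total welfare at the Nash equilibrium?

University i's FOC: ∂u_i/∂g_i = α_i − g_i = 0, so g_i* = α_i.
NE contributions = (2, 5, 1, 1); G = 9.
W^NE = (Σα)·G − ½Σα_i² = 9² − ½·31 = 65.5.
Planner sets g_i = Σα_j = 9 for every i, so G^SO = 4·9 = 36.
W^SO = (Σα)·G^SO − ½·4·(Σα)² = (4/2)·9² = 162.
Deadweight loss = W^SO − W^NE = 96.5.

96.5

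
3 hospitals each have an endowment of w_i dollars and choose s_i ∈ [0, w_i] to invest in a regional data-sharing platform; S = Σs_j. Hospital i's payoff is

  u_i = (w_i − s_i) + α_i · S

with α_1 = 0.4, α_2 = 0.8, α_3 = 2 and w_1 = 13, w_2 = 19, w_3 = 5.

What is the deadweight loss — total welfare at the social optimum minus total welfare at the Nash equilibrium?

70.4

∂u_i/∂s_i = α_i − 1, so hospital i contributes w_i if α_i > 1, else 0.
α_i > 1 for i ∈ {3}; NE contributions (0, 0, 5), S = 5.
W^NE = Σw_i − S^NE + (Σα_i)·S^NE = 37 + 2.2·5 = 48.
Planner: ∂(Σu_j)/∂s_i = Σα_j − 1 = 2.2 > 0, so everyone contributes w_i; S^SO = 37, W^SO = 37 + 2.2·37 = 118.4.
Deadweight loss = 70.4.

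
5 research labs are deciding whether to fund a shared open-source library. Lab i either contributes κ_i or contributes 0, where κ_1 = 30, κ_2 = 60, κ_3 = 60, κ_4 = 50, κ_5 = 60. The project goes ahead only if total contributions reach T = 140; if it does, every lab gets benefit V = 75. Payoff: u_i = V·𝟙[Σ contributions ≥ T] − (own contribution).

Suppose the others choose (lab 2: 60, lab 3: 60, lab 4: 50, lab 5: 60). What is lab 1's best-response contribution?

Others' total = 230 ≥ 140; contributing adds cost 30 for no extra benefit.
Best response: 0.

0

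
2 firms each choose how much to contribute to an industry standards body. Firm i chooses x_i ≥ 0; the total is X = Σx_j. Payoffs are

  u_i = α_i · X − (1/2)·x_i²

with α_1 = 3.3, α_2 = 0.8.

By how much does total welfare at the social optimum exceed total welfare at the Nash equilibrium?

Firm i's FOC: ∂u_i/∂x_i = α_i − x_i = 0, so x_i* = α_i.
NE contributions = (3.3, 0.8); X = 4.1.
W^NE = (Σα)·X − ½Σα_i² = 4.1² − ½·11.53 = 11.045.
Planner sets x_i = Σα_j = 4.1 for every i, so X^SO = 2·4.1 = 8.2.
W^SO = (Σα)·X^SO − ½·2·(Σα)² = (2/2)·4.1² = 16.81.
Deadweight loss = W^SO − W^NE = 5.765.

5.765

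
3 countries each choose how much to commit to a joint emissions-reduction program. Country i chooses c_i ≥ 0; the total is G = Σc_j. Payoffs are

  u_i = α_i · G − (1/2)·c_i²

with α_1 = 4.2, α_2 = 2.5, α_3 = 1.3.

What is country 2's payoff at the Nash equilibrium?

Country i's FOC: ∂u_i/∂c_i = α_i − c_i = 0, so c_i* = α_i.
NE contributions = (4.2, 2.5, 1.3); G = 8.
u_2 = α_2·G − ½·(c_2)² = 2.5·8 − ½·2.5² = 16.875.

16.875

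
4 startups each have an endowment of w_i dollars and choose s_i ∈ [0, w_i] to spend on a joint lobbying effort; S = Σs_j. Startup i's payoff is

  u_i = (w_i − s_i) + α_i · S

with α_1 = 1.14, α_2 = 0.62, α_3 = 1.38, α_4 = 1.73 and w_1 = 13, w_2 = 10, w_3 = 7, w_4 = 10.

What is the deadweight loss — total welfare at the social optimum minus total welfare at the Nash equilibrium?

38.7

∂u_i/∂s_i = α_i − 1, so startup i contributes w_i if α_i > 1, else 0.
α_i > 1 for i ∈ {1, 3, 4}; NE contributions (13, 0, 7, 10), S = 30.
W^NE = Σw_i − S^NE + (Σα_i)·S^NE = 40 + 3.87·30 = 156.1.
Planner: ∂(Σu_j)/∂s_i = Σα_j − 1 = 3.87 > 0, so everyone contributes w_i; S^SO = 40, W^SO = 40 + 3.87·40 = 194.8.
Deadweight loss = 38.7.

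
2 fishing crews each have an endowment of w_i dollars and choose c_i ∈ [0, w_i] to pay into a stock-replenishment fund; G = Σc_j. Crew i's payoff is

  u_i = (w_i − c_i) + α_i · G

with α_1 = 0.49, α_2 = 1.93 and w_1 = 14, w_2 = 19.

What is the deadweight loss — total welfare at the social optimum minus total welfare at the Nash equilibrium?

19.88

∂u_i/∂c_i = α_i − 1, so crew i contributes w_i if α_i > 1, else 0.
α_i > 1 for i ∈ {2}; NE contributions (0, 19), G = 19.
W^NE = Σw_i − G^NE + (Σα_i)·G^NE = 33 + 1.42·19 = 59.98.
Planner: ∂(Σu_j)/∂c_i = Σα_j − 1 = 1.42 > 0, so everyone contributes w_i; G^SO = 33, W^SO = 33 + 1.42·33 = 79.86.
Deadweight loss = 19.88.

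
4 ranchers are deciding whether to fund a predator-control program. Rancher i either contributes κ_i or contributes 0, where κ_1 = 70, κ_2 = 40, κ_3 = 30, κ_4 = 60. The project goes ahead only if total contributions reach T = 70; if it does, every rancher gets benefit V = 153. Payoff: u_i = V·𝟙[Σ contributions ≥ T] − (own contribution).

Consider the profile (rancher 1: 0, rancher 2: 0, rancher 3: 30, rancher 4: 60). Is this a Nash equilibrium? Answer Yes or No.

Total = 90 ≥ 70: provided.
Rancher 1 (pledges 0, payoff 153): pledging 70 → total 160, payoff 83. No gain.
Rancher 2 (pledges 0, payoff 153): pledging 40 → total 130, payoff 113. No gain.
Rancher 3 (pledges 30, payoff 123): dropping to 0 → total 60, payoff 0. No gain.
Rancher 4 (pledges 60, payoff 93): dropping to 0 → total 30, payoff 0. No gain.

Yes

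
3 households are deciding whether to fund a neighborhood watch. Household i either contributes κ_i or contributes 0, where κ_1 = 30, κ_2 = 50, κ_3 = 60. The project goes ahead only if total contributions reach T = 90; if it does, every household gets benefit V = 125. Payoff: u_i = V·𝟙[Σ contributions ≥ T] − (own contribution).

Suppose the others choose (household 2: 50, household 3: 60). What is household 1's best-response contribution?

Others' total = 110 ≥ 90; contributing adds cost 30 for no extra benefit.
Best response: 0.

0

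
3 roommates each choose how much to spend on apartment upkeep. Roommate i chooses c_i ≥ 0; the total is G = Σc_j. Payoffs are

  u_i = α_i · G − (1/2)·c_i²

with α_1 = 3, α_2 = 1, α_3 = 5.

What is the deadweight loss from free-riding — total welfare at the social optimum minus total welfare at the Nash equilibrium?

58

Roommate i's FOC: ∂u_i/∂c_i = α_i − c_i = 0, so c_i* = α_i.
NE contributions = (3, 1, 5); G = 9.
W^NE = (Σα)·G − ½Σα_i² = 9² − ½·35 = 63.5.
Planner sets c_i = Σα_j = 9 for every i, so G^SO = 3·9 = 27.
W^SO = (Σα)·G^SO − ½·3·(Σα)² = (3/2)·9² = 121.5.
Deadweight loss = W^SO − W^NE = 58.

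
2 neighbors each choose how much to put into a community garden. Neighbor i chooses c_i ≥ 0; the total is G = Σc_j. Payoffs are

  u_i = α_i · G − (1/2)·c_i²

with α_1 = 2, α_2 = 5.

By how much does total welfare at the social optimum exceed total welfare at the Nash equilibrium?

Neighbor i's FOC: ∂u_i/∂c_i = α_i − c_i = 0, so c_i* = α_i.
NE contributions = (2, 5); G = 7.
W^NE = (Σα)·G − ½Σα_i² = 7² − ½·29 = 34.5.
Planner sets c_i = Σα_j = 7 for every i, so G^SO = 2·7 = 14.
W^SO = (Σα)·G^SO − ½·2·(Σα)² = (2/2)·7² = 49.
Deadweight loss = W^SO − W^NE = 14.5.

14.5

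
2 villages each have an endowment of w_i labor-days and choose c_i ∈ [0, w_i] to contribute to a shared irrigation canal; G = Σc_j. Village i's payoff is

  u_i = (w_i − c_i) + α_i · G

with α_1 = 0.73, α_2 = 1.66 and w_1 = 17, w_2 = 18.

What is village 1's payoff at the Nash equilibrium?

30.14

∂u_i/∂c_i = α_i − 1, so village i contributes w_i if α_i > 1, else 0.
α_i > 1 for i ∈ {2}; NE contributions (0, 18), G = 18.
u_1 = (17 − 0) + 0.73·18 = 30.14.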